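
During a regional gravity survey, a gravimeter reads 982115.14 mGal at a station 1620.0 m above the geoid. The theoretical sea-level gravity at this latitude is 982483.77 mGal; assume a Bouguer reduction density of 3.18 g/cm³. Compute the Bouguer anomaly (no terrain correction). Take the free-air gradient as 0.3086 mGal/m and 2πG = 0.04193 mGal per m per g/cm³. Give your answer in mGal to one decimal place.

Free-air correction = 0.3086 × 1620.0 = 499.93 mGal
Free-air anomaly = 982115.14 − 982483.77 + (499.93) = 131.30 mGal
Bouguer slab correction = 0.04193 × 3.18 × 1620.0 = 216.01 mGal
Simple Bouguer anomaly = 131.30 − (216.01) = -84.71 mGal

-84.7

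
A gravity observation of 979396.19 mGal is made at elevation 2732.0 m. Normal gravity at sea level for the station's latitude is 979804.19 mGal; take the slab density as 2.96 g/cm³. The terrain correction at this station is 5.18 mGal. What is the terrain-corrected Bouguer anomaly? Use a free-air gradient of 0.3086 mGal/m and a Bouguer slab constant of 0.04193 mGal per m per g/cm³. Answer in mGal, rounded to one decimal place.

101.2

Free-air correction = 0.3086 × 2732.0 = 843.10 mGal
Free-air anomaly = 979396.19 − 979804.19 + (843.10) = 435.10 mGal
Bouguer slab correction = 0.04193 × 2.96 × 2732.0 = 339.08 mGal
Simple Bouguer anomaly = 435.10 − (339.08) = 96.02 mGal
Complete Bouguer anomaly = 96.02 + 5.18 = 101.20 mGal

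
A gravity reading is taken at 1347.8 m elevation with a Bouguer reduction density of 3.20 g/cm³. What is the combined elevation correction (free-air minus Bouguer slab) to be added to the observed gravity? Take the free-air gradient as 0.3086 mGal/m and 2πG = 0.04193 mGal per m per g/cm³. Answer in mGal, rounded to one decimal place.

Combined gradient = 0.3086 − 0.04193 × 3.20 = 0.1744240 mGal/m
Combined elevation correction = 0.1744240 × 1347.8 = 235.1 mGal

235.1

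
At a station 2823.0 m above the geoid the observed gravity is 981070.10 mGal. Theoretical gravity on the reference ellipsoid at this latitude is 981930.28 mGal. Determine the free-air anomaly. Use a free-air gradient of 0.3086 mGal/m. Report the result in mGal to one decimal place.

Free-air correction = 0.3086 × 2823.0 = 871.18 mGal
Free-air anomaly = 981070.10 − 981930.28 + (871.18) = 11.00 mGal

11.0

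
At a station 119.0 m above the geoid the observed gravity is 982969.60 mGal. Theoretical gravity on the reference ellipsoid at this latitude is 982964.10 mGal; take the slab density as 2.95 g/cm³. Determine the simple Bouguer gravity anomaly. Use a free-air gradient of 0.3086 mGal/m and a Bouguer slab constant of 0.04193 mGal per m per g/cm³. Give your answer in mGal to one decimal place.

Free-air correction = 0.3086 × 119.0 = 36.72 mGal
Free-air anomaly = 982969.60 − 982964.10 + (36.72) = 42.22 mGal
Bouguer slab correction = 0.04193 × 2.95 × 119.0 = 14.72 mGal
Simple Bouguer anomaly = 42.22 − (14.72) = 27.50 mGal

27.5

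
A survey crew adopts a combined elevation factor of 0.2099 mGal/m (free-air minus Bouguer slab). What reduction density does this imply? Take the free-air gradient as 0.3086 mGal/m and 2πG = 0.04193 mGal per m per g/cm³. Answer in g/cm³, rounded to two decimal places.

2.35

0.2099 = 0.3086 − 0.04193 × ρ
ρ = (0.3086 − 0.2099) / 0.04193 = 2.35 g/cm³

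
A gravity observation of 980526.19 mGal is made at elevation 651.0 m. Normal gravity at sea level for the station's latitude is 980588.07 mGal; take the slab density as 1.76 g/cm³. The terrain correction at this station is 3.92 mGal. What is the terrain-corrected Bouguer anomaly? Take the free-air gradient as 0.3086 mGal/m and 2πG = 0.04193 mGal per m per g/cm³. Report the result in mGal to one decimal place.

94.9

Free-air correction = 0.3086 × 651.0 = 200.90 mGal
Free-air anomaly = 980526.19 − 980588.07 + (200.90) = 139.02 mGal
Bouguer slab correction = 0.04193 × 1.76 × 651.0 = 48.04 mGal
Simple Bouguer anomaly = 139.02 − (48.04) = 90.98 mGal
Complete Bouguer anomaly = 90.98 + 3.92 = 94.90 mGal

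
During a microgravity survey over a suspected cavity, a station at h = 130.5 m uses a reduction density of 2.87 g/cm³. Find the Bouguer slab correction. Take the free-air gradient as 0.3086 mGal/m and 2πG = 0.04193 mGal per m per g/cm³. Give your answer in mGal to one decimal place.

15.7

Bouguer slab correction = 0.04193 × 2.87 × 130.5 = 15.7 mGal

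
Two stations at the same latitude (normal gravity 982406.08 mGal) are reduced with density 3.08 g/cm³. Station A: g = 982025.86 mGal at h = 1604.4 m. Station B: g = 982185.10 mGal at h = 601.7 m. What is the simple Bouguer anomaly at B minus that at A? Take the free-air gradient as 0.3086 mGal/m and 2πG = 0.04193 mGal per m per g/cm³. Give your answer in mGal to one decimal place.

Δg_SB(A) = 982025.86 − 982406.08 + 0.3086×1604.4 − 0.04193×3.08×1604.4 = -92.30 mGal
Δg_SB(B) = 982185.10 − 982406.08 + 0.3086×601.7 − 0.04193×3.08×601.7 = -113.00 mGal
Difference = -113.00 − (-92.30) = -20.70 mGal

-20.7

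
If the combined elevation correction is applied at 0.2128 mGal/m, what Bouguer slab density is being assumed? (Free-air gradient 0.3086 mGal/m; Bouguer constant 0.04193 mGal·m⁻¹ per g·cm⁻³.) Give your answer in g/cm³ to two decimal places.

0.2128 = 0.3086 − 0.04193 × ρ
ρ = (0.3086 − 0.2128) / 0.04193 = 2.28 g/cm³

2.28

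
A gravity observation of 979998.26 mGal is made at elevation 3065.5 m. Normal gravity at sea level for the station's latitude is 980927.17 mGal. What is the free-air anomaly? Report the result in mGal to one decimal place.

17.1

Free-air correction = 0.3086 × 3065.5 = 946.01 mGal
Free-air anomaly = 979998.26 − 980927.17 + (946.01) = 17.10 mGal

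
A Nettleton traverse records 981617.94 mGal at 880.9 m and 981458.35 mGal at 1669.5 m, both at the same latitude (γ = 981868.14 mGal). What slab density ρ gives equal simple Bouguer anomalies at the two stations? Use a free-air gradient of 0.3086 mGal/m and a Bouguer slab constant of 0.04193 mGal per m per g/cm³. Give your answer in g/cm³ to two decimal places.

2.53

Δg_obs = 981458.35 − 981617.94 = -159.59 mGal over Δh = 1669.5 − 880.9 = 788.6 m
Equal Bouguer anomalies ⇒ Δg_obs + (0.3086 − 0.04193ρ)·Δh = 0
0.3086 − 0.04193ρ = −Δg_obs/Δh = 0.20237
ρ = (0.3086 − 0.20237) / 0.04193 = 2.53 g/cm³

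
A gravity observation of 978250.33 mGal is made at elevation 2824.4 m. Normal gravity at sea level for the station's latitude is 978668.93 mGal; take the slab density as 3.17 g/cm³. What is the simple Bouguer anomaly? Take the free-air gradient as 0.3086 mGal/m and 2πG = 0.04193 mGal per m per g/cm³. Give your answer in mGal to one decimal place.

77.6

Free-air correction = 0.3086 × 2824.4 = 871.61 mGal
Free-air anomaly = 978250.33 − 978668.93 + (871.61) = 453.01 mGal
Bouguer slab correction = 0.04193 × 3.17 × 2824.4 = 375.41 mGal
Simple Bouguer anomaly = 453.01 − (375.41) = 77.60 mGal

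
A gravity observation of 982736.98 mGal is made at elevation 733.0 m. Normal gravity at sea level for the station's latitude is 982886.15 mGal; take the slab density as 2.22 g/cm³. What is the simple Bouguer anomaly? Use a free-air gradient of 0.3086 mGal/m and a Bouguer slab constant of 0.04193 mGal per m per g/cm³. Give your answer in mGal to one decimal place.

8.8

Free-air correction = 0.3086 × 733.0 = 226.20 mGal
Free-air anomaly = 982736.98 − 982886.15 + (226.20) = 77.03 mGal
Bouguer slab correction = 0.04193 × 2.22 × 733.0 = 68.23 mGal
Simple Bouguer anomaly = 77.03 − (68.23) = 8.80 mGal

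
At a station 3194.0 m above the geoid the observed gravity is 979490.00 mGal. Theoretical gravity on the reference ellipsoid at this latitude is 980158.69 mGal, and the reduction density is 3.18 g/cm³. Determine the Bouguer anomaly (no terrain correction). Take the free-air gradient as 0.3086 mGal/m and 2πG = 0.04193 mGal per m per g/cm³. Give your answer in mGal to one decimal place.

Free-air correction = 0.3086 × 3194.0 = 985.67 mGal
Free-air anomaly = 979490.00 − 980158.69 + (985.67) = 316.98 mGal
Bouguer slab correction = 0.04193 × 3.18 × 3194.0 = 425.88 mGal
Simple Bouguer anomaly = 316.98 − (425.88) = -108.90 mGal

-108.9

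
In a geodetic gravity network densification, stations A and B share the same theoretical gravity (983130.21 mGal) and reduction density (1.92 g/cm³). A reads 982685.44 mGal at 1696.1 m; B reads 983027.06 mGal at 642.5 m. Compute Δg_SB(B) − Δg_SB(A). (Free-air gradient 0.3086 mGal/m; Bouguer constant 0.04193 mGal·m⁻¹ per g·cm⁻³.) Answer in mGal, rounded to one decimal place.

Δg_SB(A) = 982685.44 − 983130.21 + 0.3086×1696.1 − 0.04193×1.92×1696.1 = -57.90 mGal
Δg_SB(B) = 983027.06 − 983130.21 + 0.3086×642.5 − 0.04193×1.92×642.5 = 43.40 mGal
Difference = 43.40 − (-57.90) = 101.30 mGal

101.3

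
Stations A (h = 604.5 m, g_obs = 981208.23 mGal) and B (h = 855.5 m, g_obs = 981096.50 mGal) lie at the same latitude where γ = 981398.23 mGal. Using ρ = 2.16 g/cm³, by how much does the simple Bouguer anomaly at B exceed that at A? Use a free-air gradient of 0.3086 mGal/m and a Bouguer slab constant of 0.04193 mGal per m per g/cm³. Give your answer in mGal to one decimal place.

Δg_SB(A) = 981208.23 − 981398.23 + 0.3086×604.5 − 0.04193×2.16×604.5 = -58.20 mGal
Δg_SB(B) = 981096.50 − 981398.23 + 0.3086×855.5 − 0.04193×2.16×855.5 = -115.20 mGal
Difference = -115.20 − (-58.20) = -57.00 mGal

-57.0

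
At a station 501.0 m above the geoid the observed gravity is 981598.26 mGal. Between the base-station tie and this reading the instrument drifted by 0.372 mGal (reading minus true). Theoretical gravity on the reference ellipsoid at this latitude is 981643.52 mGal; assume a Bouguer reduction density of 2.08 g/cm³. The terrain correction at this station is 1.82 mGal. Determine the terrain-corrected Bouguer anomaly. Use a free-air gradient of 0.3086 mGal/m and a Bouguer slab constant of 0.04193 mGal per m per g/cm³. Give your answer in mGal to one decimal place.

Drift-corrected reading = 981598.26 − (0.372) = 981597.888 mGal
Free-air correction = 0.3086 × 501.0 = 154.61 mGal
Free-air anomaly = 981597.888 − 981643.52 + (154.61) = 108.978 mGal
Bouguer slab correction = 0.04193 × 2.08 × 501.0 = 43.69 mGal
Simple Bouguer anomaly = 108.978 − (43.69) = 65.288 mGal
Complete Bouguer anomaly = 65.288 + 1.82 = 67.108 mGal

67.1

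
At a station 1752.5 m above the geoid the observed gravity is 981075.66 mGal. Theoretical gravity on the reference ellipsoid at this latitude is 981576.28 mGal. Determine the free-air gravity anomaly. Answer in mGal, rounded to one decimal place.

40.2

Free-air correction = 0.3086 × 1752.5 = 540.82 mGal
Free-air anomaly = 981075.66 − 981576.28 + (540.82) = 40.20 mGal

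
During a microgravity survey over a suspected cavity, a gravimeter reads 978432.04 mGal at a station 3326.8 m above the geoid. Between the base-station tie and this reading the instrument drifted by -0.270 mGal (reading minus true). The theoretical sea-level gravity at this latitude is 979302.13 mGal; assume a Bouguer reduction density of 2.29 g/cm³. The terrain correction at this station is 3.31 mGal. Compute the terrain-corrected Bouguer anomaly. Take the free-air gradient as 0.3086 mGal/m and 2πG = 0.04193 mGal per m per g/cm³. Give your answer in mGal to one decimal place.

-159.3

Drift-corrected reading = 978432.04 − (-0.270) = 978432.310 mGal
Free-air correction = 0.3086 × 3326.8 = 1026.65 mGal
Free-air anomaly = 978432.310 − 979302.13 + (1026.65) = 156.830 mGal
Bouguer slab correction = 0.04193 × 2.29 × 3326.8 = 319.44 mGal
Simple Bouguer anomaly = 156.830 − (319.44) = -162.610 mGal
Complete Bouguer anomaly = -162.610 + 3.31 = -159.300 mGal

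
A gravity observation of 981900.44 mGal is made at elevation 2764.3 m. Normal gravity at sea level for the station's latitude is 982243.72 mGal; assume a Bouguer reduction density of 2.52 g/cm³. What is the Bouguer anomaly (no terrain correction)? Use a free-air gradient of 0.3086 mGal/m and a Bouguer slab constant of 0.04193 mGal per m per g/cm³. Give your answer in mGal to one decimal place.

Free-air correction = 0.3086 × 2764.3 = 853.06 mGal
Free-air anomaly = 981900.44 − 982243.72 + (853.06) = 509.78 mGal
Bouguer slab correction = 0.04193 × 2.52 × 2764.3 = 292.09 mGal
Simple Bouguer anomaly = 509.78 − (292.09) = 217.69 mGal

217.7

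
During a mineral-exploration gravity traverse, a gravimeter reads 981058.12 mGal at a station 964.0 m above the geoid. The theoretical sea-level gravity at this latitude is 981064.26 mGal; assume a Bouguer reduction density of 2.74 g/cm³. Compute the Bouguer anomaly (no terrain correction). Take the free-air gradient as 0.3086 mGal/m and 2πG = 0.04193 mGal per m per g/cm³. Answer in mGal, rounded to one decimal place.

180.6

Free-air correction = 0.3086 × 964.0 = 297.49 mGal
Free-air anomaly = 981058.12 − 981064.26 + (297.49) = 291.35 mGal
Bouguer slab correction = 0.04193 × 2.74 × 964.0 = 110.75 mGal
Simple Bouguer anomaly = 291.35 − (110.75) = 180.60 mGal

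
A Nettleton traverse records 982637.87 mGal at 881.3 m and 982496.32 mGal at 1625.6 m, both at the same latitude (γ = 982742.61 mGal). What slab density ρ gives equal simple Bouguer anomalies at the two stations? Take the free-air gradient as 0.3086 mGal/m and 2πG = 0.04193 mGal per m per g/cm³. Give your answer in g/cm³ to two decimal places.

2.82

Δg_obs = 982496.32 − 982637.87 = -141.55 mGal over Δh = 1625.6 − 881.3 = 744.3 m
Equal Bouguer anomalies ⇒ Δg_obs + (0.3086 − 0.04193ρ)·Δh = 0
0.3086 − 0.04193ρ = −Δg_obs/Δh = 0.19018
ρ = (0.3086 − 0.19018) / 0.04193 = 2.82 g/cm³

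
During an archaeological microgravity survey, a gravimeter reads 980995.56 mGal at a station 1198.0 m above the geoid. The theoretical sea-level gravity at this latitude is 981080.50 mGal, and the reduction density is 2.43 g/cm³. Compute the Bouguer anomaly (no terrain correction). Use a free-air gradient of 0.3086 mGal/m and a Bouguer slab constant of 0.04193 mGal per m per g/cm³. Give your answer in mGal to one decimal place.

162.7

Free-air correction = 0.3086 × 1198.0 = 369.70 mGal
Free-air anomaly = 980995.56 − 981080.50 + (369.70) = 284.76 mGal
Bouguer slab correction = 0.04193 × 2.43 × 1198.0 = 122.06 mGal
Simple Bouguer anomaly = 284.76 − (122.06) = 162.70 mGal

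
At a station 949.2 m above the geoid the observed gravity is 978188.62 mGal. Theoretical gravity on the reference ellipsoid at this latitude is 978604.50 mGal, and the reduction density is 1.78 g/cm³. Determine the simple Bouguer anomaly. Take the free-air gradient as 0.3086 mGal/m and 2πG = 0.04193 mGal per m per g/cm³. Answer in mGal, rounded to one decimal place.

-193.8

Free-air correction = 0.3086 × 949.2 = 292.92 mGal
Free-air anomaly = 978188.62 − 978604.50 + (292.92) = -122.96 mGal
Bouguer slab correction = 0.04193 × 1.78 × 949.2 = 70.84 mGal
Simple Bouguer anomaly = -122.96 − (70.84) = -193.80 mGal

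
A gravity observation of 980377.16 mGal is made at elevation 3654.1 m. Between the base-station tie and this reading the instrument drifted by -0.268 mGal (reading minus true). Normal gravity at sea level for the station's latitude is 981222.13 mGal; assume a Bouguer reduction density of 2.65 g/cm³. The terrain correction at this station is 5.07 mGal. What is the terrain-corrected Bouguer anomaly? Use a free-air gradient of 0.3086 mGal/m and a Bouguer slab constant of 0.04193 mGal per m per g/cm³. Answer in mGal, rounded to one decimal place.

-118.0

Drift-corrected reading = 980377.16 − (-0.268) = 980377.428 mGal
Free-air correction = 0.3086 × 3654.1 = 1127.66 mGal
Free-air anomaly = 980377.428 − 981222.13 + (1127.66) = 282.958 mGal
Bouguer slab correction = 0.04193 × 2.65 × 3654.1 = 406.02 mGal
Simple Bouguer anomaly = 282.958 − (406.02) = -123.062 mGal
Complete Bouguer anomaly = -123.062 + 5.07 = -117.992 mGal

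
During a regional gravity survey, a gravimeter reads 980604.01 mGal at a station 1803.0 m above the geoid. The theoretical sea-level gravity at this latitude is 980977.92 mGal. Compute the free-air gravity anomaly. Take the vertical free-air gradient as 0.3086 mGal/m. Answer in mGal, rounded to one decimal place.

Free-air correction = 0.3086 × 1803.0 = 556.41 mGal
Free-air anomaly = 980604.01 − 980977.92 + (556.41) = 182.50 mGal

182.5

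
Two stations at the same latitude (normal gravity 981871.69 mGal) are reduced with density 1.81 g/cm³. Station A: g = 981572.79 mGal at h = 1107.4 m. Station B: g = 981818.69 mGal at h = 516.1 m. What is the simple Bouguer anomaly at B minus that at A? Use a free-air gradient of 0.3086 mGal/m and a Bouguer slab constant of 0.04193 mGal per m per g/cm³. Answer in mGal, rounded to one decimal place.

108.3

Δg_SB(A) = 981572.79 − 981871.69 + 0.3086×1107.4 − 0.04193×1.81×1107.4 = -41.20 mGal
Δg_SB(B) = 981818.69 − 981871.69 + 0.3086×516.1 − 0.04193×1.81×516.1 = 67.10 mGal
Difference = 67.10 − (-41.20) = 108.30 mGal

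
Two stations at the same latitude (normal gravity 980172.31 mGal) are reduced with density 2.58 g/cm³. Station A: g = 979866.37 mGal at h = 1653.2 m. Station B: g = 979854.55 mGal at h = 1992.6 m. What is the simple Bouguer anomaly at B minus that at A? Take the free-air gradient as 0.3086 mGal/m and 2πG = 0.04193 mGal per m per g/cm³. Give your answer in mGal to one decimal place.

56.2

Δg_SB(A) = 979866.37 − 980172.31 + 0.3086×1653.2 − 0.04193×2.58×1653.2 = 25.40 mGal
Δg_SB(B) = 979854.55 − 980172.31 + 0.3086×1992.6 − 0.04193×2.58×1992.6 = 81.60 mGal
Difference = 81.60 − (25.40) = 56.20 mGal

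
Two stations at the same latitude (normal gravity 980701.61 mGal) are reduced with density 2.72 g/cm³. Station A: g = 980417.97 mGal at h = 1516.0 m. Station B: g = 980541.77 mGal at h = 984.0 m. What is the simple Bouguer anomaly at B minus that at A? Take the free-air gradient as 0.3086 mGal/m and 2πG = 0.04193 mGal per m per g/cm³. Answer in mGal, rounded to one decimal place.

Δg_SB(A) = 980417.97 − 980701.61 + 0.3086×1516.0 − 0.04193×2.72×1516.0 = 11.30 mGal
Δg_SB(B) = 980541.77 − 980701.61 + 0.3086×984.0 − 0.04193×2.72×984.0 = 31.60 mGal
Difference = 31.60 − (11.30) = 20.30 mGal

20.3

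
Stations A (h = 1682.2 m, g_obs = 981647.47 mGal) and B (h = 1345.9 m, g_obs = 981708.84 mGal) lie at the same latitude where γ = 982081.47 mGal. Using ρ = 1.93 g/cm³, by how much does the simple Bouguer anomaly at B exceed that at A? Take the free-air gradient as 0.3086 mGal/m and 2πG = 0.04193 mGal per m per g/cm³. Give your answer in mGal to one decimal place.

Δg_SB(A) = 981647.47 − 982081.47 + 0.3086×1682.2 − 0.04193×1.93×1682.2 = -51.00 mGal
Δg_SB(B) = 981708.84 − 982081.47 + 0.3086×1345.9 − 0.04193×1.93×1345.9 = -66.20 mGal
Difference = -66.20 − (-51.00) = -15.20 mGal

-15.2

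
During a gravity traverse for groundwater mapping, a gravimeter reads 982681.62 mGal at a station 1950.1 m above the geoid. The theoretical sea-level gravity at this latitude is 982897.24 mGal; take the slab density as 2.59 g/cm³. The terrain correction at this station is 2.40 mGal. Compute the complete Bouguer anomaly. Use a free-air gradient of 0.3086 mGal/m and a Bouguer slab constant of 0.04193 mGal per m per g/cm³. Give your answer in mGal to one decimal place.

176.8

Free-air correction = 0.3086 × 1950.1 = 601.80 mGal
Free-air anomaly = 982681.62 − 982897.24 + (601.80) = 386.18 mGal
Bouguer slab correction = 0.04193 × 2.59 × 1950.1 = 211.78 mGal
Simple Bouguer anomaly = 386.18 − (211.78) = 174.40 mGal
Complete Bouguer anomaly = 174.40 + 2.40 = 176.80 mGal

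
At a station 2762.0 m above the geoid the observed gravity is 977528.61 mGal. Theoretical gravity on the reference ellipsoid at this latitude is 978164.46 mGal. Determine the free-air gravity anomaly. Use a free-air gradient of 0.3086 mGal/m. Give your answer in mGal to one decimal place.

Free-air correction = 0.3086 × 2762.0 = 852.35 mGal
Free-air anomaly = 977528.61 − 978164.46 + (852.35) = 216.50 mGal

216.5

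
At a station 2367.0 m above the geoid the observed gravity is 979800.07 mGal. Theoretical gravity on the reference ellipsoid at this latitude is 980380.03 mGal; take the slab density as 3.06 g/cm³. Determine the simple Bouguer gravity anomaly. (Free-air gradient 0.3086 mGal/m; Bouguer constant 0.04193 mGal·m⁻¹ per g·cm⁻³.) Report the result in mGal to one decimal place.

-153.2

Free-air correction = 0.3086 × 2367.0 = 730.46 mGal
Free-air anomaly = 979800.07 − 980380.03 + (730.46) = 150.50 mGal
Bouguer slab correction = 0.04193 × 3.06 × 2367.0 = 303.70 mGal
Simple Bouguer anomaly = 150.50 − (303.70) = -153.20 mGal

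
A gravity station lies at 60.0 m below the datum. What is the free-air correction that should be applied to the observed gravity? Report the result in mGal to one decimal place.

Free-air correction = 0.3086 × -60.0 = -18.5 mGal

-18.5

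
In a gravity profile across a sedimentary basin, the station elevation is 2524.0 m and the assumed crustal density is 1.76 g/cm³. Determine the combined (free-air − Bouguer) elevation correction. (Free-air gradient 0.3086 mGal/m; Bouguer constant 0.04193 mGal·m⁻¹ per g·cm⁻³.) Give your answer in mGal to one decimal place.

592.6

Combined gradient = 0.3086 − 0.04193 × 1.76 = 0.2348032 mGal/m
Combined elevation correction = 0.2348032 × 2524.0 = 592.6 mGal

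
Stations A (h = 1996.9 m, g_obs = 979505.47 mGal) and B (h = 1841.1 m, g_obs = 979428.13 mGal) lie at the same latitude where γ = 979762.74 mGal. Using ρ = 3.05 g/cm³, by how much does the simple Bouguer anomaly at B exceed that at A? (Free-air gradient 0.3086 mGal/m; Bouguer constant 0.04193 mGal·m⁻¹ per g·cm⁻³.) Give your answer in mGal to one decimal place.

Δg_SB(A) = 979505.47 − 979762.74 + 0.3086×1996.9 − 0.04193×3.05×1996.9 = 103.60 mGal
Δg_SB(B) = 979428.13 − 979762.74 + 0.3086×1841.1 − 0.04193×3.05×1841.1 = -1.90 mGal
Difference = -1.90 − (103.60) = -105.50 mGal

-105.5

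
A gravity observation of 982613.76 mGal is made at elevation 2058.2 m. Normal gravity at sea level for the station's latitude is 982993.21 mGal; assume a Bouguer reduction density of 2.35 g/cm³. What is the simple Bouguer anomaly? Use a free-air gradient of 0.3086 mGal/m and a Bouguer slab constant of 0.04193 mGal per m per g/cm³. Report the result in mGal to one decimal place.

52.9

Free-air correction = 0.3086 × 2058.2 = 635.16 mGal
Free-air anomaly = 982613.76 − 982993.21 + (635.16) = 255.71 mGal
Bouguer slab correction = 0.04193 × 2.35 × 2058.2 = 202.81 mGal
Simple Bouguer anomaly = 255.71 − (202.81) = 52.90 mGal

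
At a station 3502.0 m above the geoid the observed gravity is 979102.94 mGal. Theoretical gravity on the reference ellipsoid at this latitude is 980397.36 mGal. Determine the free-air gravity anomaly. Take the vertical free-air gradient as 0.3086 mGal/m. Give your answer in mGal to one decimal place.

-213.7

Free-air correction = 0.3086 × 3502.0 = 1080.72 mGal
Free-air anomaly = 979102.94 − 980397.36 + (1080.72) = -213.70 mGal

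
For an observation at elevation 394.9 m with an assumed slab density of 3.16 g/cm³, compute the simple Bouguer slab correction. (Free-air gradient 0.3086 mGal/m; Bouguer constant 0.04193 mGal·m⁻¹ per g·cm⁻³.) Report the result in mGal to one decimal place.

Bouguer slab correction = 0.04193 × 3.16 × 394.9 = 52.3 mGal

52.3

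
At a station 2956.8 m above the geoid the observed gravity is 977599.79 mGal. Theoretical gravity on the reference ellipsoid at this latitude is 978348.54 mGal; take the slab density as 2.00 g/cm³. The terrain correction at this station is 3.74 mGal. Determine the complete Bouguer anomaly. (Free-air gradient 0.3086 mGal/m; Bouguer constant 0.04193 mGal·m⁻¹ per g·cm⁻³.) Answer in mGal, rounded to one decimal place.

Free-air correction = 0.3086 × 2956.8 = 912.47 mGal
Free-air anomaly = 977599.79 − 978348.54 + (912.47) = 163.72 mGal
Bouguer slab correction = 0.04193 × 2.00 × 2956.8 = 247.96 mGal
Simple Bouguer anomaly = 163.72 − (247.96) = -84.24 mGal
Complete Bouguer anomaly = -84.24 + 3.74 = -80.50 mGal

-80.5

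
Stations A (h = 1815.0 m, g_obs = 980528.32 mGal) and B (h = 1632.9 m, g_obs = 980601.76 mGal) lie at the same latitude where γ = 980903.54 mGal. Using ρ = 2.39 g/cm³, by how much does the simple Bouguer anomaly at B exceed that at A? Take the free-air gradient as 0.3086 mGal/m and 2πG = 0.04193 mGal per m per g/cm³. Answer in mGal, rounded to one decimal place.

Δg_SB(A) = 980528.32 − 980903.54 + 0.3086×1815.0 − 0.04193×2.39×1815.0 = 3.00 mGal
Δg_SB(B) = 980601.76 − 980903.54 + 0.3086×1632.9 − 0.04193×2.39×1632.9 = 38.50 mGal
Difference = 38.50 − (3.00) = 35.50 mGal

35.5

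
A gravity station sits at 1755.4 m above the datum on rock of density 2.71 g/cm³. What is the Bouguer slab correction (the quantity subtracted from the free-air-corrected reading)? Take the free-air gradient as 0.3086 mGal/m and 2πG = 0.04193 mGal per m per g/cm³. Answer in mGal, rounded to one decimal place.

Bouguer slab correction = 0.04193 × 2.71 × 1755.4 = 199.5 mGal

199.5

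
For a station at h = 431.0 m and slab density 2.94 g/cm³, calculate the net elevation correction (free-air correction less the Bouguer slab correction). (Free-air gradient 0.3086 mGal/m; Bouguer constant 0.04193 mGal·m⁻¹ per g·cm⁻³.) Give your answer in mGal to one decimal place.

79.9

Combined gradient = 0.3086 − 0.04193 × 2.94 = 0.1853258 mGal/m
Combined elevation correction = 0.1853258 × 431.0 = 79.9 mGal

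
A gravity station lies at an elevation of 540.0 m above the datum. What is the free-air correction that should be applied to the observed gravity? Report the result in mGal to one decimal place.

Free-air correction = 0.3086 × 540.0 = 166.6 mGal

166.6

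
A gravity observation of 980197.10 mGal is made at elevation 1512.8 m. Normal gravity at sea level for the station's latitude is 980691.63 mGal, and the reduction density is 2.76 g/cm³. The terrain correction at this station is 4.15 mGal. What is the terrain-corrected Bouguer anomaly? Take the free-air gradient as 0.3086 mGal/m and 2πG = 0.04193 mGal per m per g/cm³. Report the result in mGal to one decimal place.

-198.6

Free-air correction = 0.3086 × 1512.8 = 466.85 mGal
Free-air anomaly = 980197.10 − 980691.63 + (466.85) = -27.68 mGal
Bouguer slab correction = 0.04193 × 2.76 × 1512.8 = 175.07 mGal
Simple Bouguer anomaly = -27.68 − (175.07) = -202.75 mGal
Complete Bouguer anomaly = -202.75 + 4.15 = -198.60 mGal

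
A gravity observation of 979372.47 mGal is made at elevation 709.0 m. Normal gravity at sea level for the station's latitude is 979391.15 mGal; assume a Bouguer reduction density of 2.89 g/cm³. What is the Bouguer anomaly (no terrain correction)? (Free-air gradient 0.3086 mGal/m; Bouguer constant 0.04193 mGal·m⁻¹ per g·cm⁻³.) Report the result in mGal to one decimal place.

Free-air correction = 0.3086 × 709.0 = 218.80 mGal
Free-air anomaly = 979372.47 − 979391.15 + (218.80) = 200.12 mGal
Bouguer slab correction = 0.04193 × 2.89 × 709.0 = 85.91 mGal
Simple Bouguer anomaly = 200.12 − (85.91) = 114.21 mGal

114.2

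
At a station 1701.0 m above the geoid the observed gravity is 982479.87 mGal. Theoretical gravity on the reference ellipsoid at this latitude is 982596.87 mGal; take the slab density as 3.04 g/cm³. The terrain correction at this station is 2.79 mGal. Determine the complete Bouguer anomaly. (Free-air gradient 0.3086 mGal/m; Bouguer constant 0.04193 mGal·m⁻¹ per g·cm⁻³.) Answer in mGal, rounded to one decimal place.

193.9

Free-air correction = 0.3086 × 1701.0 = 524.93 mGal
Free-air anomaly = 982479.87 − 982596.87 + (524.93) = 407.93 mGal
Bouguer slab correction = 0.04193 × 3.04 × 1701.0 = 216.82 mGal
Simple Bouguer anomaly = 407.93 − (216.82) = 191.11 mGal
Complete Bouguer anomaly = 191.11 + 2.79 = 193.90 mGal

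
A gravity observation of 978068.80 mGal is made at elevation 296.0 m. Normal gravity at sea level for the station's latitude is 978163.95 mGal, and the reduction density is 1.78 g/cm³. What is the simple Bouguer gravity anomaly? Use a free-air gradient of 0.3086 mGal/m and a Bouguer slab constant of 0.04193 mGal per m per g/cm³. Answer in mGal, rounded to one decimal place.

Free-air correction = 0.3086 × 296.0 = 91.35 mGal
Free-air anomaly = 978068.80 − 978163.95 + (91.35) = -3.80 mGal
Bouguer slab correction = 0.04193 × 1.78 × 296.0 = 22.09 mGal
Simple Bouguer anomaly = -3.80 − (22.09) = -25.89 mGal

-25.9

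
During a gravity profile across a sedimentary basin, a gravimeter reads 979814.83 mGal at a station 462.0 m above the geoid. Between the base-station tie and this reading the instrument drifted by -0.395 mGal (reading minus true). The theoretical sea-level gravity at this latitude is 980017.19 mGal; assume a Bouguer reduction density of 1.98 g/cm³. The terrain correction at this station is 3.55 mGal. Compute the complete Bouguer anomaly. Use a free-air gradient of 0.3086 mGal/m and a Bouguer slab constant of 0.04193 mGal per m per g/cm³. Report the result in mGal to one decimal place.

Drift-corrected reading = 979814.83 − (-0.395) = 979815.225 mGal
Free-air correction = 0.3086 × 462.0 = 142.57 mGal
Free-air anomaly = 979815.225 − 980017.19 + (142.57) = -59.395 mGal
Bouguer slab correction = 0.04193 × 1.98 × 462.0 = 38.36 mGal
Simple Bouguer anomaly = -59.395 − (38.36) = -97.755 mGal
Complete Bouguer anomaly = -97.755 + 3.55 = -94.205 mGal

-94.2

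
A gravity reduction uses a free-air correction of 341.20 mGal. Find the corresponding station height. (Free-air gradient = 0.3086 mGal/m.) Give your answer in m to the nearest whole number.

h = 341.20 / 0.3086 = 1105.64 m

1106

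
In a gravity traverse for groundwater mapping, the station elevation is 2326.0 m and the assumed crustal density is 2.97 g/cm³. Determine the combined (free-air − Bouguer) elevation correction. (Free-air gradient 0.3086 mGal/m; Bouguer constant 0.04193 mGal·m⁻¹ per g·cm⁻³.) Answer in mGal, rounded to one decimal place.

Combined gradient = 0.3086 − 0.04193 × 2.97 = 0.1840679 mGal/m
Combined elevation correction = 0.1840679 × 2326.0 = 428.1 mGal

428.1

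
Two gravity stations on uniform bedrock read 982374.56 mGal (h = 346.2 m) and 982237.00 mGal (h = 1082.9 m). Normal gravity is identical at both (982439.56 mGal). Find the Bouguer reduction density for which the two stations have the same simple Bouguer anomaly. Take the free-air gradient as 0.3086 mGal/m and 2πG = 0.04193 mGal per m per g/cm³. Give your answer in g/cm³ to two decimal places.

Δg_obs = 982237.00 − 982374.56 = -137.56 mGal over Δh = 1082.9 − 346.2 = 736.7 m
Equal Bouguer anomalies ⇒ Δg_obs + (0.3086 − 0.04193ρ)·Δh = 0
0.3086 − 0.04193ρ = −Δg_obs/Δh = 0.18672
ρ = (0.3086 − 0.18672) / 0.04193 = 2.91 g/cm³

2.91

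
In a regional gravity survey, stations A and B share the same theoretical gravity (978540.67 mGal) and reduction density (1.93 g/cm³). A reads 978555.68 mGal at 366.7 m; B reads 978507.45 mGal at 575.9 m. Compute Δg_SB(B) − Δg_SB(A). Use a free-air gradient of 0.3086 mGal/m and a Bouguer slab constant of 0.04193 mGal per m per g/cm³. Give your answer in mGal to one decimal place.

-0.6

Δg_SB(A) = 978555.68 − 978540.67 + 0.3086×366.7 − 0.04193×1.93×366.7 = 98.50 mGal
Δg_SB(B) = 978507.45 − 978540.67 + 0.3086×575.9 − 0.04193×1.93×575.9 = 97.90 mGal
Difference = 97.90 − (98.50) = -0.60 mGal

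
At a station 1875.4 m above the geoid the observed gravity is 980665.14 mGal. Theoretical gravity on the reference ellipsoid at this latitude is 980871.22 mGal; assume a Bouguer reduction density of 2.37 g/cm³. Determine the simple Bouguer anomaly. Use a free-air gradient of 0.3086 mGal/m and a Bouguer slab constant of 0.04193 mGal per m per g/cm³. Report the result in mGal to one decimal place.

Free-air correction = 0.3086 × 1875.4 = 578.75 mGal
Free-air anomaly = 980665.14 − 980871.22 + (578.75) = 372.67 mGal
Bouguer slab correction = 0.04193 × 2.37 × 1875.4 = 186.37 mGal
Simple Bouguer anomaly = 372.67 − (186.37) = 186.30 mGal

186.3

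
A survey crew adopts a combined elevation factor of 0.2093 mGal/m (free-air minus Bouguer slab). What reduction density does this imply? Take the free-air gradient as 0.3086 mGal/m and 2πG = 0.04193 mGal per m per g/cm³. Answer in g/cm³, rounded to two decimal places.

2.37

0.2093 = 0.3086 − 0.04193 × ρ
ρ = (0.3086 − 0.2093) / 0.04193 = 2.37 g/cm³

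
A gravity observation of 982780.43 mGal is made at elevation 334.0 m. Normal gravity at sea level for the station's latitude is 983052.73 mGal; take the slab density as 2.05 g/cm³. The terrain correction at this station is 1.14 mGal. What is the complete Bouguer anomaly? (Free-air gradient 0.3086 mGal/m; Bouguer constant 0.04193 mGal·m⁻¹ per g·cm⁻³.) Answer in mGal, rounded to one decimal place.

Free-air correction = 0.3086 × 334.0 = 103.07 mGal
Free-air anomaly = 982780.43 − 983052.73 + (103.07) = -169.23 mGal
Bouguer slab correction = 0.04193 × 2.05 × 334.0 = 28.71 mGal
Simple Bouguer anomaly = -169.23 − (28.71) = -197.94 mGal
Complete Bouguer anomaly = -197.94 + 1.14 = -196.80 mGal

-196.8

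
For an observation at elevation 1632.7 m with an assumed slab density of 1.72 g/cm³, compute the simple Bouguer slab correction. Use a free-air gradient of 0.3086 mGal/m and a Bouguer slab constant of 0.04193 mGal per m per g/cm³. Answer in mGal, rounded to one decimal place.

Bouguer slab correction = 0.04193 × 1.72 × 1632.7 = 117.7 mGal

117.7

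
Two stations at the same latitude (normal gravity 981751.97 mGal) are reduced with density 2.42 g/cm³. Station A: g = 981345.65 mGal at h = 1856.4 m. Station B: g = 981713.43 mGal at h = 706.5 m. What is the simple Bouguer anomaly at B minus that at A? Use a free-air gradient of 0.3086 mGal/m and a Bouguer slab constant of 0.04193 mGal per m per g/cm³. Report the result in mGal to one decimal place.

129.6

Δg_SB(A) = 981345.65 − 981751.97 + 0.3086×1856.4 − 0.04193×2.42×1856.4 = -21.80 mGal
Δg_SB(B) = 981713.43 − 981751.97 + 0.3086×706.5 − 0.04193×2.42×706.5 = 107.80 mGal
Difference = 107.80 − (-21.80) = 129.60 mGal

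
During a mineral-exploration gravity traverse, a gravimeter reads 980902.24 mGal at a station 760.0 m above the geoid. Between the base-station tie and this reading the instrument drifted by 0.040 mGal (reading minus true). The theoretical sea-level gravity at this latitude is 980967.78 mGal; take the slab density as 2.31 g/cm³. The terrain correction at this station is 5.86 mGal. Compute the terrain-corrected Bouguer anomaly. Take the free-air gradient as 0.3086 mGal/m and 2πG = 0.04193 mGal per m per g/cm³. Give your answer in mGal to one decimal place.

101.2

Drift-corrected reading = 980902.24 − (0.040) = 980902.200 mGal
Free-air correction = 0.3086 × 760.0 = 234.54 mGal
Free-air anomaly = 980902.200 − 980967.78 + (234.54) = 168.960 mGal
Bouguer slab correction = 0.04193 × 2.31 × 760.0 = 73.61 mGal
Simple Bouguer anomaly = 168.960 − (73.61) = 95.350 mGal
Complete Bouguer anomaly = 95.350 + 5.86 = 101.210 mGal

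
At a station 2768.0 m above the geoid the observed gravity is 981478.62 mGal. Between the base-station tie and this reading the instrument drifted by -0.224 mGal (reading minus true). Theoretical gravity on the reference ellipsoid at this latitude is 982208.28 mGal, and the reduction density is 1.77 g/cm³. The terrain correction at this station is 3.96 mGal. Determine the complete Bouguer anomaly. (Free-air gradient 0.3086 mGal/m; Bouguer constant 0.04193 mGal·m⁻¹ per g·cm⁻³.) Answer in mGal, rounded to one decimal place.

Drift-corrected reading = 981478.62 − (-0.224) = 981478.844 mGal
Free-air correction = 0.3086 × 2768.0 = 854.20 mGal
Free-air anomaly = 981478.844 − 982208.28 + (854.20) = 124.764 mGal
Bouguer slab correction = 0.04193 × 1.77 × 2768.0 = 205.43 mGal
Simple Bouguer anomaly = 124.764 − (205.43) = -80.666 mGal
Complete Bouguer anomaly = -80.666 + 3.96 = -76.706 mGal

-76.7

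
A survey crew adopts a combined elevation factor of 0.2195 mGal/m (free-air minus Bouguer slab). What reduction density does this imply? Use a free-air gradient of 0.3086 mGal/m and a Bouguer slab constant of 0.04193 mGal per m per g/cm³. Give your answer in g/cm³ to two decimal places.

2.12

0.2195 = 0.3086 − 0.04193 × ρ
ρ = (0.3086 − 0.2195) / 0.04193 = 2.12 g/cm³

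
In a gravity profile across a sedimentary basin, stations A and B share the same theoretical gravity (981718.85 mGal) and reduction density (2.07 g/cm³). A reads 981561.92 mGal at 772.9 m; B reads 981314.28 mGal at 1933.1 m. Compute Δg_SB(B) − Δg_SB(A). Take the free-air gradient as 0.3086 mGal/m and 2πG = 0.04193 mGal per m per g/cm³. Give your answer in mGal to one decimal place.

Δg_SB(A) = 981561.92 − 981718.85 + 0.3086×772.9 − 0.04193×2.07×772.9 = 14.50 mGal
Δg_SB(B) = 981314.28 − 981718.85 + 0.3086×1933.1 − 0.04193×2.07×1933.1 = 24.20 mGal
Difference = 24.20 − (14.50) = 9.70 mGal

9.7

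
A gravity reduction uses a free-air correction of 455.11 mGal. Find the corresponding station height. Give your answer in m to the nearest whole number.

h = 455.11 / 0.3086 = 1474.76 m

1475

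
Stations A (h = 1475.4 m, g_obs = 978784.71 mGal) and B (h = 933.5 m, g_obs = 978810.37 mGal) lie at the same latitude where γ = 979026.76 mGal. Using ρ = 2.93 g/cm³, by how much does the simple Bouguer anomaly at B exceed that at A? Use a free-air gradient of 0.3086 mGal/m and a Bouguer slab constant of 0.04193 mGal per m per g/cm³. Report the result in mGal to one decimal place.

-75.0

Δg_SB(A) = 978784.71 − 979026.76 + 0.3086×1475.4 − 0.04193×2.93×1475.4 = 32.00 mGal
Δg_SB(B) = 978810.37 − 979026.76 + 0.3086×933.5 − 0.04193×2.93×933.5 = -43.00 mGal
Difference = -43.00 − (32.00) = -75.00 mGal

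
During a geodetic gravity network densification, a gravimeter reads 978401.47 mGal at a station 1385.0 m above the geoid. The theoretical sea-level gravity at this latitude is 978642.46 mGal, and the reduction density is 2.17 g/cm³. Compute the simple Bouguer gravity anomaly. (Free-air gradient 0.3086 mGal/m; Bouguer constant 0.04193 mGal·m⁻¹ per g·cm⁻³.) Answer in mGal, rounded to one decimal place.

60.4

Free-air correction = 0.3086 × 1385.0 = 427.41 mGal
Free-air anomaly = 978401.47 − 978642.46 + (427.41) = 186.42 mGal
Bouguer slab correction = 0.04193 × 2.17 × 1385.0 = 126.02 mGal
Simple Bouguer anomaly = 186.42 − (126.02) = 60.40 mGal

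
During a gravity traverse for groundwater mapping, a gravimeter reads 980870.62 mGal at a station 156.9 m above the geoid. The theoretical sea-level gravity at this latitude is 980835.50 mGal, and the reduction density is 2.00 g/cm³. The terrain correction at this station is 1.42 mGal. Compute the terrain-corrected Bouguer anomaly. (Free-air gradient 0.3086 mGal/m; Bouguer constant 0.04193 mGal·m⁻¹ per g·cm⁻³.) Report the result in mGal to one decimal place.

71.8

Free-air correction = 0.3086 × 156.9 = 48.42 mGal
Free-air anomaly = 980870.62 − 980835.50 + (48.42) = 83.54 mGal
Bouguer slab correction = 0.04193 × 2.00 × 156.9 = 13.16 mGal
Simple Bouguer anomaly = 83.54 − (13.16) = 70.38 mGal
Complete Bouguer anomaly = 70.38 + 1.42 = 71.80 mGal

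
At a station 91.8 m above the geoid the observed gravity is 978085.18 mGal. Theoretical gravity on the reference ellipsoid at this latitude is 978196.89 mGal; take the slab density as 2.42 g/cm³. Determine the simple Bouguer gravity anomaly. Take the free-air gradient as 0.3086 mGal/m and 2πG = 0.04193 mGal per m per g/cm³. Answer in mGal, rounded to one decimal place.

-92.7

Free-air correction = 0.3086 × 91.8 = 28.33 mGal
Free-air anomaly = 978085.18 − 978196.89 + (28.33) = -83.38 mGal
Bouguer slab correction = 0.04193 × 2.42 × 91.8 = 9.32 mGal
Simple Bouguer anomaly = -83.38 − (9.32) = -92.70 mGal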